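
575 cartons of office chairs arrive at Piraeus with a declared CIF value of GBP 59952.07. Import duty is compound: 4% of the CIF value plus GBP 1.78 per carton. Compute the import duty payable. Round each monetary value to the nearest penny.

Ad valorem component: 59952.07 × 4% = 2398.08
Specific component: 575 × 1.78 = 1023.50
Import duty = 2398.08 + 1023.50 = 3421.58

Import duty: GBP 3421.58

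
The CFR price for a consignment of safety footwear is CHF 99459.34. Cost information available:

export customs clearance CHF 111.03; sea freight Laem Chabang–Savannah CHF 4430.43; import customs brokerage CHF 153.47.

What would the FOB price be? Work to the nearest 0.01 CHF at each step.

FOB price: CHF 95028.91

Not relevant to the conversion: export clearance — on the seller under both CFR and FOB; already in the CFR price and stays in the FOB price. brokerage — on the buyer under both terms; not part of either seller's price.
From CFR to FOB, the seller no longer bears: freight.
FOB price = 99459.34 − 4430.43 = 95028.91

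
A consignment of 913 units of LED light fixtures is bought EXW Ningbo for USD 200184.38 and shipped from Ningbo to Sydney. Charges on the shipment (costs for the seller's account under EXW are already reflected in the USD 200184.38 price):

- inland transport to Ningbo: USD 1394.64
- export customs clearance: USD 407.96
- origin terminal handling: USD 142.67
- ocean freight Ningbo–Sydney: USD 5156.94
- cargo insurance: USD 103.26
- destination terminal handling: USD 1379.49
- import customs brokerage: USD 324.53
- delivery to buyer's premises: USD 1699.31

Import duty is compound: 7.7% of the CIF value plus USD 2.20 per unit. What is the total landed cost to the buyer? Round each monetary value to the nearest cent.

EXW: the seller makes goods available at their premises; the buyer bears all onward costs.
CIF value = EXW price + inland to port + export clearance + origin terminal + freight + insurance = 200184.38 + 1394.64 + 407.96 + 142.67 + 5156.94 + 103.26 = 207389.85
Ad valorem component: 207389.85 × 7.7% = 15969.02
Specific component: 913 × 2.20 = 2008.60
Import duty = 15969.02 + 2008.60 = 17977.62
Buyer bears: inland to port 1394.64 + export clearance 407.96 + origin terminal 142.67 + freight 5156.94 + insurance 103.26 + destination terminal 1379.49 + brokerage 324.53 + delivery 1699.31 + duty 17977.62 = 28586.42
Landed cost = invoice 200184.38 + 28586.42 = 228770.80

Total landed cost: USD 228770.80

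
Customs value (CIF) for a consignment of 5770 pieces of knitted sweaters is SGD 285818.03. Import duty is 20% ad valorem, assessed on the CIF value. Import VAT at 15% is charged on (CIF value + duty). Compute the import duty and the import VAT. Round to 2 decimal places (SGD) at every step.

Import duty: SGD 57163.61; import VAT: SGD 51447.25

Import duty = 285818.03 × 20% = 57163.61
VAT base = CIF + duty = 285818.03 + 57163.61 = 342981.64
Import VAT = 342981.64 × 15% = 51447.25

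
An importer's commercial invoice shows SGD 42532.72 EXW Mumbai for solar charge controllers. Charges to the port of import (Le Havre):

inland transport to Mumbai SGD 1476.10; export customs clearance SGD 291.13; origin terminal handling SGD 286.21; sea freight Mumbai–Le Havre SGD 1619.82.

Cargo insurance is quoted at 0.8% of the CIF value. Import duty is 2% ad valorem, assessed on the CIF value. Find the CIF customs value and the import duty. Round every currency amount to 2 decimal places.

Let C be the CIF value. C = EXW price + pre-shipment costs + freight + 0.8% × C
C − 0.8% × C = 42532.72 + 1476.10 + 291.13 + 286.21 + 1619.82
0.992 × C = 46205.98
C = 46205.98 / 0.992 = 46578.61
Insurance premium = 0.8% × 46578.61 = 372.63
Import duty = 46578.61 × 2% = 931.57

CIF value: SGD 46578.61; import duty: SGD 931.57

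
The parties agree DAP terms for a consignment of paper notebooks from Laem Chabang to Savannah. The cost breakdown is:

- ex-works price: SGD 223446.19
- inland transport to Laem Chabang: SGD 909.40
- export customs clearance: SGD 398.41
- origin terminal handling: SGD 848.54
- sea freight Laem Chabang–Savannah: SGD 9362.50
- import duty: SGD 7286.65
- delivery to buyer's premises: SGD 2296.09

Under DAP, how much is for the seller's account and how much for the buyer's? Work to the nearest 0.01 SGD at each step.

DAP: the seller bears all costs to the named destination except import duty and clearance.
Seller's account: goods 223446.19 + inland to port 909.40 + export clearance 398.41 + origin terminal 848.54 + freight 9362.50 + delivery 2296.09 = 237261.13
Buyer's account: duty 7286.65 = 7286.65

Seller: SGD 237261.13; buyer: SGD 7286.65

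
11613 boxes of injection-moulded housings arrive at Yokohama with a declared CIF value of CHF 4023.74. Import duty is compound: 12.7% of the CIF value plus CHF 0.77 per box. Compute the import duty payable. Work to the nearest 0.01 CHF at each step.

Import duty: CHF 9453.02

Ad valorem component: 4023.74 × 12.7% = 511.01
Specific component: 11613 × 0.77 = 8942.01
Import duty = 511.01 + 8942.01 = 9453.02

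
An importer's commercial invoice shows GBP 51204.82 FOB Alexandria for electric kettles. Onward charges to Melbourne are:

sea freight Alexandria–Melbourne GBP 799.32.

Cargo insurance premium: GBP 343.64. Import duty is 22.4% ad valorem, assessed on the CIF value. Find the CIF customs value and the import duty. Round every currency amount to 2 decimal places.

CIF = FOB price + freight + insurance
CIF = 51204.82 + 799.32 + 343.64 = 52347.78
Import duty = 52347.78 × 22.4% = 11725.90

CIF value: GBP 52347.78; import duty: GBP 11725.90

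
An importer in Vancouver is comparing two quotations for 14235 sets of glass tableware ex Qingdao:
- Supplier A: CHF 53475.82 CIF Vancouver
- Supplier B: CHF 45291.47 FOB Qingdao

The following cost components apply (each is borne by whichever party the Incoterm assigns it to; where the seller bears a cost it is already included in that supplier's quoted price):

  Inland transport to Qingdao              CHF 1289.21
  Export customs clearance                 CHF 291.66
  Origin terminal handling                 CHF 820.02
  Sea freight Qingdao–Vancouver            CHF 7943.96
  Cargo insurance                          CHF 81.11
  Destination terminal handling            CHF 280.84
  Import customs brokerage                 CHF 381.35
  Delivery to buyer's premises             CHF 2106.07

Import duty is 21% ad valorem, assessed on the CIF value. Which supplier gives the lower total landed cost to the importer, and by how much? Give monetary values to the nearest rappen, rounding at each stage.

Supplier A (CIF):
The CIF price already equals the CIF value: 53475.82
Import duty = 53475.82 × 21% = 11229.92
Buyer bears (A): 280.84 + 381.35 + 2106.07 = 2768.26
Landed cost (A) = invoice 53475.82 + 2768.26 + duty 11229.92 = 67474.00
Supplier B (FOB):
CIF value = FOB price + freight + insurance = 45291.47 + 7943.96 + 81.11 = 53316.54
Import duty = 53316.54 × 21% = 11196.47
Buyer bears (B): 7943.96 + 81.11 + 280.84 + 381.35 + 2106.07 = 10793.33
Landed cost (B) = invoice 45291.47 + 10793.33 + duty 11196.47 = 67281.27
Difference = |67474.00 − 67281.27| = 192.73

Supplier B is cheaper by CHF 192.73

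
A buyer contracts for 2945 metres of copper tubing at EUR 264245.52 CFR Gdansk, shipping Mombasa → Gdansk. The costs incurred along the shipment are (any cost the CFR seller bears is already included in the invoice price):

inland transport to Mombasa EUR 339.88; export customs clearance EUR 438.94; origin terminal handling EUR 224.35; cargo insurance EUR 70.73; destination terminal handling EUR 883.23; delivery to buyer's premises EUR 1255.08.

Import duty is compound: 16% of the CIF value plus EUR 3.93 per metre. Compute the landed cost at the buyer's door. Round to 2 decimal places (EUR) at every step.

Total landed cost: EUR 320319.01

CFR: the seller pays costs through ocean freight to the destination port, but not insurance.
Already in the invoice (seller's account under CFR): inland to port, export clearance, origin terminal — exclude.
CIF value = CFR price + insurance = 264245.52 + 70.73 = 264316.25
Ad valorem component: 264316.25 × 16% = 42290.60
Specific component: 2945 × 3.93 = 11573.85
Import duty = 42290.60 + 11573.85 = 53864.45
Buyer bears: insurance 70.73 + destination terminal 883.23 + delivery 1255.08 + duty 53864.45 = 56073.49
Landed cost = invoice 264245.52 + 56073.49 = 320319.01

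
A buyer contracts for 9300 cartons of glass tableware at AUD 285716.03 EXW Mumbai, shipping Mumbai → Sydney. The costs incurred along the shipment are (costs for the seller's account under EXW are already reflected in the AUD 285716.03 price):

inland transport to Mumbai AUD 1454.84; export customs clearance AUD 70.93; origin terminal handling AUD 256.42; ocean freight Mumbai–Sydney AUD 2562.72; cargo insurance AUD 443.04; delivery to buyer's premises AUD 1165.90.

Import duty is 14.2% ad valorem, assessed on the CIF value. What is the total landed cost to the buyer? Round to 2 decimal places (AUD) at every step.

EXW: the seller makes goods available at their premises; the buyer bears all onward costs.
CIF value = EXW price + inland to port + export clearance + origin terminal + freight + insurance = 285716.03 + 1454.84 + 70.93 + 256.42 + 2562.72 + 443.04 = 290503.98
Import duty = 290503.98 × 14.2% = 41251.57
Buyer bears: inland to port 1454.84 + export clearance 70.93 + origin terminal 256.42 + freight 2562.72 + insurance 443.04 + delivery 1165.90 + duty 41251.57 = 47205.42
Landed cost = invoice 285716.03 + 47205.42 = 332921.45

Total landed cost: AUD 332921.45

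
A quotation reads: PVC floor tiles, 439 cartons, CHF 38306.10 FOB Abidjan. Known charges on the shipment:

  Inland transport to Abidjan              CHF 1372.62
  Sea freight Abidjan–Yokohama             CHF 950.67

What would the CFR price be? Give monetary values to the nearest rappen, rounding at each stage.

CFR price: CHF 39256.77

Not relevant to the conversion: inland to port — on the seller under both FOB and CFR; already in the FOB price and stays in the CFR price.
From FOB to CFR, the seller additionally bears: freight.
CFR price = 38306.10 + 950.67 = 39256.77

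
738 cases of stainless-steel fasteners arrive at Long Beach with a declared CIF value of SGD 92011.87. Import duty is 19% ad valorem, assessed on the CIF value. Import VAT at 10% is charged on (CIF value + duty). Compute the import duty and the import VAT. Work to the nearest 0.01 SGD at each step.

Import duty = 92011.87 × 19% = 17482.26
VAT base = CIF + duty = 92011.87 + 17482.26 = 109494.13
Import VAT = 109494.13 × 10% = 10949.41

Import duty: SGD 17482.26; import VAT: SGD 10949.41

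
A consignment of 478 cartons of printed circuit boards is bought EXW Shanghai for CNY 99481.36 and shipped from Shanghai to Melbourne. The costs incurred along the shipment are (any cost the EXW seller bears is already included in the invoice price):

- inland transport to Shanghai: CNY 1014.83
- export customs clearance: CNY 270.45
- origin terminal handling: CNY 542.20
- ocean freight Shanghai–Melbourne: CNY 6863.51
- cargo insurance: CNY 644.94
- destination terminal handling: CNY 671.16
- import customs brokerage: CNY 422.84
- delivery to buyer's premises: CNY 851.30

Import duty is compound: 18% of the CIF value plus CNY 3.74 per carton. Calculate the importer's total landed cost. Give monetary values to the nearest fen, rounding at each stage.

Total landed cost: CNY 132137.42

EXW: the seller makes goods available at their premises; the buyer bears all onward costs.
CIF value = EXW price + inland to port + export clearance + origin terminal + freight + insurance = 99481.36 + 1014.83 + 270.45 + 542.20 + 6863.51 + 644.94 = 108817.29
Ad valorem component: 108817.29 × 18% = 19587.11
Specific component: 478 × 3.74 = 1787.72
Import duty = 19587.11 + 1787.72 = 21374.83
Buyer bears: inland to port 1014.83 + export clearance 270.45 + origin terminal 542.20 + freight 6863.51 + insurance 644.94 + destination terminal 671.16 + brokerage 422.84 + delivery 851.30 + duty 21374.83 = 32656.06
Landed cost = invoice 99481.36 + 32656.06 = 132137.42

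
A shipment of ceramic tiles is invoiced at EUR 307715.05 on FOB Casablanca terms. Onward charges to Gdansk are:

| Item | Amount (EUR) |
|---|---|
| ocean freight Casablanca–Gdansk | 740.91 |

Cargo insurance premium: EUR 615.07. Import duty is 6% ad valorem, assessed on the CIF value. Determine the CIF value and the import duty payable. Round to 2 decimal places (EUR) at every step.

CIF value: EUR 309071.03; import duty: EUR 18544.26

CIF = FOB price + freight + insurance
CIF = 307715.05 + 740.91 + 615.07 = 309071.03
Import duty = 309071.03 × 6% = 18544.26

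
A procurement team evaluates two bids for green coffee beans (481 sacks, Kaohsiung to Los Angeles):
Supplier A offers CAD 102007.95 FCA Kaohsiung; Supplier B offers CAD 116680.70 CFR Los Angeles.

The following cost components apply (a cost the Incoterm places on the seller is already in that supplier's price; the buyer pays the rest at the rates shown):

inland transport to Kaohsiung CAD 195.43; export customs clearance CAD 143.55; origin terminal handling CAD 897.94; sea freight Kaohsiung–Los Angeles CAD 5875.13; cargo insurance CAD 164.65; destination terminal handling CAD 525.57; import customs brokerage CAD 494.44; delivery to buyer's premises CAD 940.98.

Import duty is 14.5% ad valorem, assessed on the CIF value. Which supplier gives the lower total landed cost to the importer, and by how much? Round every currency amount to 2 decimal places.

Supplier A is cheaper by CAD 9045.14

Supplier A (FCA):
CIF value = FCA price + origin terminal + freight + insurance = 102007.95 + 897.94 + 5875.13 + 164.65 = 108945.67
Import duty = 108945.67 × 14.5% = 15797.12
Buyer bears (A): 897.94 + 5875.13 + 164.65 + 525.57 + 494.44 + 940.98 = 8898.71
Landed cost (A) = invoice 102007.95 + 8898.71 + duty 15797.12 = 126703.78
Supplier B (CFR):
CIF value = CFR price + insurance = 116680.70 + 164.65 = 116845.35
Import duty = 116845.35 × 14.5% = 16942.58
Buyer bears (B): 164.65 + 525.57 + 494.44 + 940.98 = 2125.64
Landed cost (B) = invoice 116680.70 + 2125.64 + duty 16942.58 = 135748.92
Difference = |126703.78 − 135748.92| = 9045.14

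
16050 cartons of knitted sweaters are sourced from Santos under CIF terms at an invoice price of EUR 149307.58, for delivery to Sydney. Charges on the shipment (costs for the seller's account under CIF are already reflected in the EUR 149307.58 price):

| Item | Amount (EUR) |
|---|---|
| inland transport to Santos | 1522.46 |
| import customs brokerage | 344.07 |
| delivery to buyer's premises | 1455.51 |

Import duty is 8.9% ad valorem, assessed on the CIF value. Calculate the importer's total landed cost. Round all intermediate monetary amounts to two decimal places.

Total landed cost: EUR 164395.53

CIF: the seller pays costs through ocean freight and marine insurance to the destination port.
Already in the invoice (seller's account under CIF): inland to port — exclude.
The CIF price already equals the CIF value: 149307.58
Import duty = 149307.58 × 8.9% = 13288.37
Buyer bears: brokerage 344.07 + delivery 1455.51 + duty 13288.37 = 15087.95
Landed cost = invoice 149307.58 + 15087.95 = 164395.53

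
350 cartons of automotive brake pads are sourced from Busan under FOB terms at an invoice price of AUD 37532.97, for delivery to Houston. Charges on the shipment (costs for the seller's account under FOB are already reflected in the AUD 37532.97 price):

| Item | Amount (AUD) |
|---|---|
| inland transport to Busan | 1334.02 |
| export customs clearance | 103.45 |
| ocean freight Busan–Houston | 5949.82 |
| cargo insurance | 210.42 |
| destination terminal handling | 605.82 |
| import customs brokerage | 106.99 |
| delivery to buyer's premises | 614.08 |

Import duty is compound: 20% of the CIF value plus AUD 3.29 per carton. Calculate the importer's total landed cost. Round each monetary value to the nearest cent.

FOB: the seller bears costs until goods are on board at the origin port; the buyer bears freight, insurance and all costs thereafter.
Already in the invoice (seller's account under FOB): inland to port, export clearance — exclude.
CIF value = FOB price + freight + insurance = 37532.97 + 5949.82 + 210.42 = 43693.21
Ad valorem component: 43693.21 × 20% = 8738.64
Specific component: 350 × 3.29 = 1151.50
Import duty = 8738.64 + 1151.50 = 9890.14
Buyer bears: freight 5949.82 + insurance 210.42 + destination terminal 605.82 + brokerage 106.99 + delivery 614.08 + duty 9890.14 = 17377.27
Landed cost = invoice 37532.97 + 17377.27 = 54910.24

Total landed cost: AUD 54910.24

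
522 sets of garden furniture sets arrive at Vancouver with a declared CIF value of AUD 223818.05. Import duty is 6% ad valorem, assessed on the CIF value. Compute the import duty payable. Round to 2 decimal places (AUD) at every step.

Import duty: AUD 13429.08

Import duty = 223818.05 × 6% = 13429.08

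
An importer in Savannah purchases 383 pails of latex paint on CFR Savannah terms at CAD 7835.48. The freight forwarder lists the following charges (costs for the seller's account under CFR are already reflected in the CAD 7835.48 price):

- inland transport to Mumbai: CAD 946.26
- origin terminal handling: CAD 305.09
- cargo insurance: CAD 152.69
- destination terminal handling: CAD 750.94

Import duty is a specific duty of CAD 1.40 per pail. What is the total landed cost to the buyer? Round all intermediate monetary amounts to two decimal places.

CFR: the seller pays costs through ocean freight to the destination port, but not insurance.
Already in the invoice (seller's account under CFR): inland to port, origin terminal — exclude.
CIF value = CFR price + insurance = 7835.48 + 152.69 = 7988.17
Import duty = 383 × 1.40 = 536.20
Buyer bears: insurance 152.69 + destination terminal 750.94 + duty 536.20 = 1439.83
Landed cost = invoice 7835.48 + 1439.83 = 9275.31

Total landed cost: CAD 9275.31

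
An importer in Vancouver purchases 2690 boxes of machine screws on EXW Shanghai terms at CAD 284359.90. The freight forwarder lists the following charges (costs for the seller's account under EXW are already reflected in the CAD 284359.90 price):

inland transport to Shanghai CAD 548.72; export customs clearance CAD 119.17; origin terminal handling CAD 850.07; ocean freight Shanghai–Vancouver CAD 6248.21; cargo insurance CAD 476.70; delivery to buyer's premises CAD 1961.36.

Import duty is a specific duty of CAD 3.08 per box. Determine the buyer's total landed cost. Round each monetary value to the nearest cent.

Total landed cost: CAD 302849.33

EXW: the seller makes goods available at their premises; the buyer bears all onward costs.
CIF value = EXW price + inland to port + export clearance + origin terminal + freight + insurance = 284359.90 + 548.72 + 119.17 + 850.07 + 6248.21 + 476.70 = 292602.77
Import duty = 2690 × 3.08 = 8285.20
Buyer bears: inland to port 548.72 + export clearance 119.17 + origin terminal 850.07 + freight 6248.21 + insurance 476.70 + delivery 1961.36 + duty 8285.20 = 18489.43
Landed cost = invoice 284359.90 + 18489.43 = 302849.33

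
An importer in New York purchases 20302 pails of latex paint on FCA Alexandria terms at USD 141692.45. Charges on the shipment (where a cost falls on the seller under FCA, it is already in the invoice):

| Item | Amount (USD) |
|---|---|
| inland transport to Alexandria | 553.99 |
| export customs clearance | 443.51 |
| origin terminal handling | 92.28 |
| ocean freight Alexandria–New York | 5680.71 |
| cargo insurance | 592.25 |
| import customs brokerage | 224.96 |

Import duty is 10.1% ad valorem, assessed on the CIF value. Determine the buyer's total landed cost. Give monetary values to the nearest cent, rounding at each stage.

FCA: the seller delivers export-cleared goods to the carrier; the buyer bears costs from that point.
Already in the invoice (seller's account under FCA): inland to port, export clearance — exclude.
CIF value = FCA price + origin terminal + freight + insurance = 141692.45 + 92.28 + 5680.71 + 592.25 = 148057.69
Import duty = 148057.69 × 10.1% = 14953.83
Buyer bears: origin terminal 92.28 + freight 5680.71 + insurance 592.25 + brokerage 224.96 + duty 14953.83 = 21544.03
Landed cost = invoice 141692.45 + 21544.03 = 163236.48

Total landed cost: USD 163236.48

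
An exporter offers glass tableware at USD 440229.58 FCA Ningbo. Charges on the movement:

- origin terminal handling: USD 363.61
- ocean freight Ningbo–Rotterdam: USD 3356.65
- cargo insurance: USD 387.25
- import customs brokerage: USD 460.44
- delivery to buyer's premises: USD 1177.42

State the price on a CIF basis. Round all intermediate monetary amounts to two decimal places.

Not relevant to the conversion: delivery, brokerage — on the buyer under both terms; not part of either seller's price.
From FCA to CIF, the seller additionally bears: origin terminal, freight, insurance.
CIF price = 440229.58 + 363.61 + 3356.65 + 387.25 = 444337.09

CIF price: USD 444337.09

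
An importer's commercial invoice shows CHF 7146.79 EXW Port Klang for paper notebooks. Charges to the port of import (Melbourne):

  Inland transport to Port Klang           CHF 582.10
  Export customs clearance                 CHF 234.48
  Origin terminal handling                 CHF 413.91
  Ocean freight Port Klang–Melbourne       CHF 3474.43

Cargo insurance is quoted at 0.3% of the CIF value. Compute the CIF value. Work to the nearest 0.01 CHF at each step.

Let C be the CIF value. C = EXW price + pre-shipment costs + freight + 0.3% × C
C − 0.3% × C = 7146.79 + 582.10 + 234.48 + 413.91 + 3474.43
0.997 × C = 11851.71
C = 11851.71 / 0.997 = 11887.37
Insurance premium = 0.3% × 11887.37 = 35.66

CIF value: CHF 11887.37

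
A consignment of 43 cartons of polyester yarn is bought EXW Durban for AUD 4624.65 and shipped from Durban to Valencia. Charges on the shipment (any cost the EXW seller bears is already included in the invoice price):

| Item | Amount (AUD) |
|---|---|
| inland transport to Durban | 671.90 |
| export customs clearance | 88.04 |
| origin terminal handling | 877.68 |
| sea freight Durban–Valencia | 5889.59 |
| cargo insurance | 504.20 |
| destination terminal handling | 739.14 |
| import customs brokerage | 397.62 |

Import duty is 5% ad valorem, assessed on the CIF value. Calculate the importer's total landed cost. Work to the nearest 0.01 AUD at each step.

Total landed cost: AUD 14425.62

EXW: the seller makes goods available at their premises; the buyer bears all onward costs.
CIF value = EXW price + inland to port + export clearance + origin terminal + freight + insurance = 4624.65 + 671.90 + 88.04 + 877.68 + 5889.59 + 504.20 = 12656.06
Import duty = 12656.06 × 5% = 632.80
Buyer bears: inland to port 671.90 + export clearance 88.04 + origin terminal 877.68 + freight 5889.59 + insurance 504.20 + destination terminal 739.14 + brokerage 397.62 + duty 632.80 = 9800.97
Landed cost = invoice 4624.65 + 9800.97 = 14425.62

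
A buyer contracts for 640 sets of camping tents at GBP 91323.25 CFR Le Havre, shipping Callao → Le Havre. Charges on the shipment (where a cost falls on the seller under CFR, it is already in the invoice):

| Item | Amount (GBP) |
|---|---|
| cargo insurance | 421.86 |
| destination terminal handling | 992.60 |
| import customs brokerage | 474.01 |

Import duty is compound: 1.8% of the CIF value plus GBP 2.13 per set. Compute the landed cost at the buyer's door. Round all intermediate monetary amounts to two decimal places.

CFR: the seller pays costs through ocean freight to the destination port, but not insurance.
CIF value = CFR price + insurance = 91323.25 + 421.86 = 91745.11
Ad valorem component: 91745.11 × 1.8% = 1651.41
Specific component: 640 × 2.13 = 1363.20
Import duty = 1651.41 + 1363.20 = 3014.61
Buyer bears: insurance 421.86 + destination terminal 992.60 + brokerage 474.01 + duty 3014.61 = 4903.08
Landed cost = invoice 91323.25 + 4903.08 = 96226.33

Total landed cost: GBP 96226.33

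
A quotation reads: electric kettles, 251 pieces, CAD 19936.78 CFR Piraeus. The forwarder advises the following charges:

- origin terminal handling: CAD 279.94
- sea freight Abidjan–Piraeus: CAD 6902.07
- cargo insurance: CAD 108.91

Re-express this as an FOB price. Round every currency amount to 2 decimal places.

FOB price: CAD 13034.71

Not relevant to the conversion: origin terminal — on the seller under both CFR and FOB; already in the CFR price and stays in the FOB price. insurance — on the buyer under both terms; not part of either seller's price.
From CFR to FOB, the seller no longer bears: freight.
FOB price = 19936.78 − 6902.07 = 13034.71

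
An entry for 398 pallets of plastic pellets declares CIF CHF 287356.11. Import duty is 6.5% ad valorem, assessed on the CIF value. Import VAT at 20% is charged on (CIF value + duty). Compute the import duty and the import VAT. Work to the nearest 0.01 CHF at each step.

Import duty: CHF 18678.15; import VAT: CHF 61206.85

Import duty = 287356.11 × 6.5% = 18678.15
VAT base = CIF + duty = 287356.11 + 18678.15 = 306034.26
Import VAT = 306034.26 × 20% = 61206.85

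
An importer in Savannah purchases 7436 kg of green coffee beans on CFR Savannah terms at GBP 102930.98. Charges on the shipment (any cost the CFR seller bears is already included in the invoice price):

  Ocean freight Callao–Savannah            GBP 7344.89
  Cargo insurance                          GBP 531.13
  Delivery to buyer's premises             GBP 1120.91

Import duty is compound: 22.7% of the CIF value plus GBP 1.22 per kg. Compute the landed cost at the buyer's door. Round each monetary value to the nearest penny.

CFR: the seller pays costs through ocean freight to the destination port, but not insurance.
Already in the invoice (seller's account under CFR): freight — exclude.
CIF value = CFR price + insurance = 102930.98 + 531.13 = 103462.11
Ad valorem component: 103462.11 × 22.7% = 23485.90
Specific component: 7436 × 1.22 = 9071.92
Import duty = 23485.90 + 9071.92 = 32557.82
Buyer bears: insurance 531.13 + delivery 1120.91 + duty 32557.82 = 34209.86
Landed cost = invoice 102930.98 + 34209.86 = 137140.84

Total landed cost: GBP 137140.84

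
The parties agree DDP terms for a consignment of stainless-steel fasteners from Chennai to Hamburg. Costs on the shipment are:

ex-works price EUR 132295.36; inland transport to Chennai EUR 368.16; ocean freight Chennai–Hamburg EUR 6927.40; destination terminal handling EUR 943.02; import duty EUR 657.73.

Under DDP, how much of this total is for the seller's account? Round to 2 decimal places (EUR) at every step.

Seller's account: EUR 141191.67

DDP: the seller bears all costs including import duty.
Seller's account: goods 132295.36 + inland to port 368.16 + freight 6927.40 + destination terminal 943.02 + duty 657.73 = 141191.67
Buyer's account: 0.00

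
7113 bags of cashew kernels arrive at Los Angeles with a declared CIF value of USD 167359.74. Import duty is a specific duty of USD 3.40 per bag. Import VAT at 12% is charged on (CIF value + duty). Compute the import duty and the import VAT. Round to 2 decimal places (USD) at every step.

Import duty = 7113 × 3.40 = 24184.20
VAT base = CIF + duty = 167359.74 + 24184.20 = 191543.94
Import VAT = 191543.94 × 12% = 22985.27

Import duty: USD 24184.20; import VAT: USD 22985.27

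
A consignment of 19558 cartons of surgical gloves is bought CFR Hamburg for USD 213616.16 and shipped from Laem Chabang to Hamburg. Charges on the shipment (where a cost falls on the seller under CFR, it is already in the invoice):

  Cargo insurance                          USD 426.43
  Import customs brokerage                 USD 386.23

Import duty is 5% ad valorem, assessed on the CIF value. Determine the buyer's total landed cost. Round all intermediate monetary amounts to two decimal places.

CFR: the seller pays costs through ocean freight to the destination port, but not insurance.
CIF value = CFR price + insurance = 213616.16 + 426.43 = 214042.59
Import duty = 214042.59 × 5% = 10702.13
Buyer bears: insurance 426.43 + brokerage 386.23 + duty 10702.13 = 11514.79
Landed cost = invoice 213616.16 + 11514.79 = 225130.95

Total landed cost: USD 225130.95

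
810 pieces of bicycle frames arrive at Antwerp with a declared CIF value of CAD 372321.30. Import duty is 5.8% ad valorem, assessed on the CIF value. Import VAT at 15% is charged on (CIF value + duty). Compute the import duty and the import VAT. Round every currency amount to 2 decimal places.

Import duty = 372321.30 × 5.8% = 21594.64
VAT base = CIF + duty = 372321.30 + 21594.64 = 393915.94
Import VAT = 393915.94 × 15% = 59087.39

Import duty: CAD 21594.64; import VAT: CAD 59087.39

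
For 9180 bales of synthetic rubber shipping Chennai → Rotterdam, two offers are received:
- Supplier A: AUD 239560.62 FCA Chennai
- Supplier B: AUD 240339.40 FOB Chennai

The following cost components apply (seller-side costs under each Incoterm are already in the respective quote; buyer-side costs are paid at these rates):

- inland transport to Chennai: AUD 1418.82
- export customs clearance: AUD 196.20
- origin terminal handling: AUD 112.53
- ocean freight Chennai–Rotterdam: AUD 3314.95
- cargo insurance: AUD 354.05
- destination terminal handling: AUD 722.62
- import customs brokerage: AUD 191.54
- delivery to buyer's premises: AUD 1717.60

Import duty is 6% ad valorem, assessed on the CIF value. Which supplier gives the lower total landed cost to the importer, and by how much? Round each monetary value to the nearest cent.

Supplier A (FCA):
CIF value = FCA price + origin terminal + freight + insurance = 239560.62 + 112.53 + 3314.95 + 354.05 = 243342.15
Import duty = 243342.15 × 6% = 14600.53
Buyer bears (A): 112.53 + 3314.95 + 354.05 + 722.62 + 191.54 + 1717.60 = 6413.29
Landed cost (A) = invoice 239560.62 + 6413.29 + duty 14600.53 = 260574.44
Supplier B (FOB):
CIF value = FOB price + freight + insurance = 240339.40 + 3314.95 + 354.05 = 244008.40
Import duty = 244008.40 × 6% = 14640.50
Buyer bears (B): 3314.95 + 354.05 + 722.62 + 191.54 + 1717.60 = 6300.76
Landed cost (B) = invoice 240339.40 + 6300.76 + duty 14640.50 = 261280.66
Difference = |260574.44 − 261280.66| = 706.22

Supplier A is cheaper by AUD 706.22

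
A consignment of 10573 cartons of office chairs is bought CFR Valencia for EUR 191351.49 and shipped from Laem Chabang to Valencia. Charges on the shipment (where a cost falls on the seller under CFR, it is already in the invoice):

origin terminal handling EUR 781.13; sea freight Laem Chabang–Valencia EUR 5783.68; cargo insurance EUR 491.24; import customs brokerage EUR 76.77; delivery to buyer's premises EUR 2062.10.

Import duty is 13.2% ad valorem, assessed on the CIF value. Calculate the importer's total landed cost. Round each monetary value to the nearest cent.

Total landed cost: EUR 219304.84

CFR: the seller pays costs through ocean freight to the destination port, but not insurance.
Already in the invoice (seller's account under CFR): origin terminal, freight — exclude.
CIF value = CFR price + insurance = 191351.49 + 491.24 = 191842.73
Import duty = 191842.73 × 13.2% = 25323.24
Buyer bears: insurance 491.24 + brokerage 76.77 + delivery 2062.10 + duty 25323.24 = 27953.35
Landed cost = invoice 191351.49 + 27953.35 = 219304.84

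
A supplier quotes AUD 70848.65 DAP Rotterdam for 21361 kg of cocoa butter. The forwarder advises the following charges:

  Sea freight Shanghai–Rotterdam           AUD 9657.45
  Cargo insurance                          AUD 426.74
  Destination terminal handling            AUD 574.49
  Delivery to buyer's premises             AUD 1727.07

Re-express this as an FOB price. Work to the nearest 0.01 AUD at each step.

From DAP to FOB, the seller no longer bears: freight, insurance, destination terminal, delivery.
FOB price = 70848.65 − 9657.45 − 426.74 − 574.49 − 1727.07 = 58462.90

FOB price: AUD 58462.90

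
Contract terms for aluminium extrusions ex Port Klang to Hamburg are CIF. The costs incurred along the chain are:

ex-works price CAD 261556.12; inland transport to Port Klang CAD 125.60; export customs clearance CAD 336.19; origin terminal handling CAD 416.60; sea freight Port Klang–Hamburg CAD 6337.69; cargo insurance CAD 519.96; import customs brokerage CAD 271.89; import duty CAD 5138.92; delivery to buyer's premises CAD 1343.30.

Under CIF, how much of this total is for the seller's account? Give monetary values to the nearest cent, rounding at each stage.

CIF: the seller pays costs through ocean freight and marine insurance to the destination port.
Seller's account: goods 261556.12 + inland to port 125.60 + export clearance 336.19 + origin terminal 416.60 + freight 6337.69 + insurance 519.96 = 269292.16
Buyer's account: brokerage 271.89 + duty 5138.92 + delivery 1343.30 = 6754.11

Seller's account: CAD 269292.16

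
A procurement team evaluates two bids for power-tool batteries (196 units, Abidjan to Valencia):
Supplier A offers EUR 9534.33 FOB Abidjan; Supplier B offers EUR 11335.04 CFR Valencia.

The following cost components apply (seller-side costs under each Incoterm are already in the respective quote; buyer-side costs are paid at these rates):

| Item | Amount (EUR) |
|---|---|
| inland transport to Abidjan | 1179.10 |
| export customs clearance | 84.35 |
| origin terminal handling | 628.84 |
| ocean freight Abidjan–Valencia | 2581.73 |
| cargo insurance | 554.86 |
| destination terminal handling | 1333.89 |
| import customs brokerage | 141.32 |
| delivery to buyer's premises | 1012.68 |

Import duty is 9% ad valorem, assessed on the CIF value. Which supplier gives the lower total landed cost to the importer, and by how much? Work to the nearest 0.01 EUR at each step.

Supplier B is cheaper by EUR 851.31

Supplier A (FOB):
CIF value = FOB price + freight + insurance = 9534.33 + 2581.73 + 554.86 = 12670.92
Import duty = 12670.92 × 9% = 1140.38
Buyer bears (A): 2581.73 + 554.86 + 1333.89 + 141.32 + 1012.68 = 5624.48
Landed cost (A) = invoice 9534.33 + 5624.48 + duty 1140.38 = 16299.19
Supplier B (CFR):
CIF value = CFR price + insurance = 11335.04 + 554.86 = 11889.90
Import duty = 11889.90 × 9% = 1070.09
Buyer bears (B): 554.86 + 1333.89 + 141.32 + 1012.68 = 3042.75
Landed cost (B) = invoice 11335.04 + 3042.75 + duty 1070.09 = 15447.88
Difference = |16299.19 − 15447.88| = 851.31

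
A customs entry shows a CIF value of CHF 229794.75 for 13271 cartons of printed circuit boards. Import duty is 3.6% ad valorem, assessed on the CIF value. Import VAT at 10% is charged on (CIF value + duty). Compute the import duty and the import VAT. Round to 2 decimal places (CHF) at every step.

Import duty = 229794.75 × 3.6% = 8272.61
VAT base = CIF + duty = 229794.75 + 8272.61 = 238067.36
Import VAT = 238067.36 × 10% = 23806.74

Import duty: CHF 8272.61; import VAT: CHF 23806.74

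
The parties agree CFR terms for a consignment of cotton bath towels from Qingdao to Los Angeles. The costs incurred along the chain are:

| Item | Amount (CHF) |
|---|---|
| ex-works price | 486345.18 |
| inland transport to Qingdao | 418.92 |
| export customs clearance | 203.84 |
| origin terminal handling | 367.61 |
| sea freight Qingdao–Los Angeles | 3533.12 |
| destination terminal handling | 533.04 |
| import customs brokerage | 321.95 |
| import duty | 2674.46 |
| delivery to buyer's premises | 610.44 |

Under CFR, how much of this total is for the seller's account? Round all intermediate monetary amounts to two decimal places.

CFR: the seller pays costs through ocean freight to the destination port, but not insurance.
Seller's account: goods 486345.18 + inland to port 418.92 + export clearance 203.84 + origin terminal 367.61 + freight 3533.12 = 490868.67
Buyer's account: destination terminal 533.04 + brokerage 321.95 + duty 2674.46 + delivery 610.44 = 4139.89

Seller's account: CHF 490868.67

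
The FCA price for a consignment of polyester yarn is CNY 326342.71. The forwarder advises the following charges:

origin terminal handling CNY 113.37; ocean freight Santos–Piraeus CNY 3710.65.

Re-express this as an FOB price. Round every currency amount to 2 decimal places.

Not relevant to the conversion: freight — on the buyer under both terms; not part of either seller's price.
From FCA to FOB, the seller additionally bears: origin terminal.
FOB price = 326342.71 + 113.37 = 326456.08

FOB price: CNY 326456.08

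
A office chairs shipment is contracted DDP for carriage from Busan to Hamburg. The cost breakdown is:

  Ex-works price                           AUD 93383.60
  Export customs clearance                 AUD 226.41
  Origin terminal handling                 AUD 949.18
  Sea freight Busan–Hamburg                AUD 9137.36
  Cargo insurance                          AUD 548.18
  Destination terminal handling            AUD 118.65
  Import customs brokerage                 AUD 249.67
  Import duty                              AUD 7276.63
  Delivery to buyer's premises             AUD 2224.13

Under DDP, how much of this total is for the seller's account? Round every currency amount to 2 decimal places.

Seller's account: AUD 114113.81

DDP: the seller bears all costs including import duty.
Seller's account: goods 93383.60 + export clearance 226.41 + origin terminal 949.18 + freight 9137.36 + insurance 548.18 + destination terminal 118.65 + brokerage 249.67 + duty 7276.63 + delivery 2224.13 = 114113.81
Buyer's account: 0.00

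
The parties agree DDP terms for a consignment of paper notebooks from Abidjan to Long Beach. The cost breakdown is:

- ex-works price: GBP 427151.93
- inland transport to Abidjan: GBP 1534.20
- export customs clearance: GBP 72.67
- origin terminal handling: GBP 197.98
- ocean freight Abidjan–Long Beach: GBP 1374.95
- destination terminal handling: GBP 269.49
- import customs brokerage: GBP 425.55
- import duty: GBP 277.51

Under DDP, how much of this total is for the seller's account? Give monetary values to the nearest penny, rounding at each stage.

Seller's account: GBP 431304.28

DDP: the seller bears all costs including import duty.
Seller's account: goods 427151.93 + inland to port 1534.20 + export clearance 72.67 + origin terminal 197.98 + freight 1374.95 + destination terminal 269.49 + brokerage 425.55 + duty 277.51 = 431304.28
Buyer's account: 0.00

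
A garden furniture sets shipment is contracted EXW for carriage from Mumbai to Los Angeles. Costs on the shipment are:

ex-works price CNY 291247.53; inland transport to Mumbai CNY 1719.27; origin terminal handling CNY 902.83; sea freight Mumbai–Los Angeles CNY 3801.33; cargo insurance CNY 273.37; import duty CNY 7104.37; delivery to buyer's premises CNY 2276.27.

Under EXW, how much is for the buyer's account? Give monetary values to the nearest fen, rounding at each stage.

EXW: the seller makes goods available at their premises; the buyer bears all onward costs.
Seller's account: goods 291247.53 = 291247.53
Buyer's account: inland to port 1719.27 + origin terminal 902.83 + freight 3801.33 + insurance 273.37 + duty 7104.37 + delivery 2276.27 = 16077.44

Buyer's account: CNY 16077.44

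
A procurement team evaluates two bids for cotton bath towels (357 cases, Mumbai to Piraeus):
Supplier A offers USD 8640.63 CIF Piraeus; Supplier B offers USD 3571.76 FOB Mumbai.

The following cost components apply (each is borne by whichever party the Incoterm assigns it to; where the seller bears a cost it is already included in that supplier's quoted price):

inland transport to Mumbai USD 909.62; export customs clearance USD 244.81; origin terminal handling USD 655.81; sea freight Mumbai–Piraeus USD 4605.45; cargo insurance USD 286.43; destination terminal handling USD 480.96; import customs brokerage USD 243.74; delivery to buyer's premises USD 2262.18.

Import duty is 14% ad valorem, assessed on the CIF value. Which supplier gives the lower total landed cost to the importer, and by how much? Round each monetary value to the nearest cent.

Supplier B is cheaper by USD 201.77

Supplier A (CIF):
The CIF price already equals the CIF value: 8640.63
Import duty = 8640.63 × 14% = 1209.69
Buyer bears (A): 480.96 + 243.74 + 2262.18 = 2986.88
Landed cost (A) = invoice 8640.63 + 2986.88 + duty 1209.69 = 12837.20
Supplier B (FOB):
CIF value = FOB price + freight + insurance = 3571.76 + 4605.45 + 286.43 = 8463.64
Import duty = 8463.64 × 14% = 1184.91
Buyer bears (B): 4605.45 + 286.43 + 480.96 + 243.74 + 2262.18 = 7878.76
Landed cost (B) = invoice 3571.76 + 7878.76 + duty 1184.91 = 12635.43
Difference = |12837.20 − 12635.43| = 201.77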